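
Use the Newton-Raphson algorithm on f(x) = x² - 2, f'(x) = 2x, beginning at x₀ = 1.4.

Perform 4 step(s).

f(x) = x² - 2
f'(x) = 2x
x₀ = 1.4

Newton-Raphson formula: x_{n+1} = x_n - f(x_n)/f'(x_n)

Iteration 1:
  f(1.400000) = -0.040000
  f'(1.400000) = 2.800000
  x_1 = 1.400000 - (-0.040000)/2.800000 = 1.414286
Iteration 2:
  f(1.414286) = 0.000204
  f'(1.414286) = 2.828571
  x_2 = 1.414286 - 0.000204/2.828571 = 1.414214
Iteration 3:
  f(1.414214) = 0.000000
  f'(1.414214) = 2.828427
  x_3 = 1.414214 - 0.000000/2.828427 = 1.414214
Iteration 4:
  f(1.414214) = 0.000000
  f'(1.414214) = 2.828427
  x_4 = 1.414214 - 0.000000/2.828427 = 1.414214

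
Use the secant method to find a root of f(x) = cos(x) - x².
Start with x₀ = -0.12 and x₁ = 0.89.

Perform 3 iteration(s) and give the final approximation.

f(x) = cos(x) - x²
x₀ = -0.12, x₁ = 0.89

Secant formula: x_{n+1} = x_n - f(x_n)(x_n - x_{n-1})/(f(x_n) - f(x_{n-1}))

Iteration 1:
  f(-0.120000) = 0.978409
  f(0.890000) = -0.162688
  x_2 = 0.890000 - (-0.162688)×(0.890000 - (-0.120000))/(-0.162688 - 0.978409)
       = 0.746003
Iteration 2:
  f(0.890000) = -0.162688
  f(0.746003) = 0.177888
  x_3 = 0.746003 - 0.177888×(0.746003 - 0.890000)/(0.177888 - (-0.162688))
       = 0.821215
Iteration 3:
  f(0.746003) = 0.177888
  f(0.821215) = 0.006939
  x_4 = 0.821215 - 0.006939×(0.821215 - 0.746003)/(0.006939 - 0.177888)
       = 0.824268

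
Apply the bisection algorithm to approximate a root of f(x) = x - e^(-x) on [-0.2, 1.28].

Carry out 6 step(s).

f(x) = x - e^(-x)
Initial interval: [-0.2, 1.28]

Iteration 1:
  c_1 = (-0.200000 + 1.280000)/2 = 0.540000
  f(c_1) = f(0.540000) = -0.042748
  f(a) × f(c) ≥ 0, new interval: [0.540000, 1.280000]
Iteration 2:
  c_2 = (0.540000 + 1.280000)/2 = 0.910000
  f(c_2) = f(0.910000) = 0.507476
  f(a) × f(c) < 0, new interval: [0.540000, 0.910000]
Iteration 3:
  c_3 = (0.540000 + 0.910000)/2 = 0.725000
  f(c_3) = f(0.725000) = 0.240675
  f(a) × f(c) < 0, new interval: [0.540000, 0.725000]
Iteration 4:
  c_4 = (0.540000 + 0.725000)/2 = 0.632500
  f(c_4) = f(0.632500) = 0.101238
  f(a) × f(c) < 0, new interval: [0.540000, 0.632500]
Iteration 5:
  c_5 = (0.540000 + 0.632500)/2 = 0.586250
  f(c_5) = f(0.586250) = 0.029840
  f(a) × f(c) < 0, new interval: [0.540000, 0.586250]
Iteration 6:
  c_6 = (0.540000 + 0.586250)/2 = 0.563125
  f(c_6) = f(0.563125) = -0.006302
  f(a) × f(c) ≥ 0, new interval: [0.563125, 0.586250]

After 6 iteration(s), the approximation is c_6 = 0.563125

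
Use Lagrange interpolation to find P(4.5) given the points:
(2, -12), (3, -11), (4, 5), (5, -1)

Lagrange interpolation formula:
P(x) = Σ yᵢ × Lᵢ(x)
where Lᵢ(x) = Π_{j≠i} (x - xⱼ)/(xᵢ - xⱼ)

L_0(4.5) = (4.5 - 3)/(2 - 3) × (4.5 - 4)/(2 - 4) × (4.5 - 5)/(2 - 5) = 0.062500
L_1(4.5) = (4.5 - 2)/(3 - 2) × (4.5 - 4)/(3 - 4) × (4.5 - 5)/(3 - 5) = -0.312500
L_2(4.5) = (4.5 - 2)/(4 - 2) × (4.5 - 3)/(4 - 3) × (4.5 - 5)/(4 - 5) = 0.937500
L_3(4.5) = (4.5 - 2)/(5 - 2) × (4.5 - 3)/(5 - 3) × (4.5 - 4)/(5 - 4) = 0.312500

P(4.5) = (-12)×L_0(4.5) + (-11)×L_1(4.5) + 5×L_2(4.5) + (-1)×L_3(4.5)
P(4.5) = 7.062500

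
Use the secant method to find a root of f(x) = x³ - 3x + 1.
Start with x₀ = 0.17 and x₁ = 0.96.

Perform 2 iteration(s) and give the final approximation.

f(x) = x³ - 3x + 1
x₀ = 0.17, x₁ = 0.96

Secant formula: x_{n+1} = x_n - f(x_n)(x_n - x_{n-1})/(f(x_n) - f(x_{n-1}))

Iteration 1:
  f(0.170000) = 0.494913
  f(0.960000) = -0.995264
  x_2 = 0.960000 - (-0.995264)×(0.960000 - 0.170000)/(-0.995264 - 0.494913)
       = 0.432372
Iteration 2:
  f(0.960000) = -0.995264
  f(0.432372) = -0.216287
  x_3 = 0.432372 - (-0.216287)×(0.432372 - 0.960000)/(-0.216287 - (-0.995264))
       = 0.285874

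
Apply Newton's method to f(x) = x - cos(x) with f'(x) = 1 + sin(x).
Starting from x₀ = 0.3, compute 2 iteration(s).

f(x) = x - cos(x)
f'(x) = 1 + sin(x)
x₀ = 0.3

Newton-Raphson formula: x_{n+1} = x_n - f(x_n)/f'(x_n)

Iteration 1:
  f(0.300000) = -0.655336
  f'(0.300000) = 1.295520
  x_1 = 0.300000 - (-0.655336)/1.295520 = 0.805848
Iteration 2:
  f(0.805848) = 0.113349
  f'(0.805848) = 1.721418
  x_2 = 0.805848 - 0.113349/1.721418 = 0.740002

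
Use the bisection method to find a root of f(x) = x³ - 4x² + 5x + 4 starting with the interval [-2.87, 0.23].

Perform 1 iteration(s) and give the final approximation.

f(x) = x³ - 4x² + 5x + 4
Initial interval: [-2.87, 0.23]

Iteration 1:
  c_1 = (-2.870000 + 0.230000)/2 = -1.320000
  f(c_1) = f(-1.320000) = -11.869568
  f(a) × f(c) ≥ 0, new interval: [-1.320000, 0.230000]

After 1 iteration(s), the approximation is c_1 = -1.320000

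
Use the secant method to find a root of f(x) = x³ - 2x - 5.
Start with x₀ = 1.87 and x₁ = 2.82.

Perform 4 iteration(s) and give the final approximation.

f(x) = x³ - 2x - 5
x₀ = 1.87, x₁ = 2.82

Secant formula: x_{n+1} = x_n - f(x_n)(x_n - x_{n-1})/(f(x_n) - f(x_{n-1}))

Iteration 1:
  f(1.870000) = -2.200797
  f(2.820000) = 11.785768
  x_2 = 2.820000 - 11.785768×(2.820000 - 1.870000)/(11.785768 - (-2.200797))
       = 2.019483
Iteration 2:
  f(2.820000) = 11.785768
  f(2.019483) = -0.802883
  x_3 = 2.019483 - (-0.802883)×(2.019483 - 2.820000)/(-0.802883 - 11.785768)
       = 2.070539
Iteration 3:
  f(2.019483) = -0.802883
  f(2.070539) = -0.264406
  x_4 = 2.070539 - (-0.264406)×(2.070539 - 2.019483)/(-0.264406 - (-0.802883))
       = 2.095609
Iteration 4:
  f(2.070539) = -0.264406
  f(2.095609) = 0.011805
  x_5 = 2.095609 - 0.011805×(2.095609 - 2.070539)/(0.011805 - (-0.264406))
       = 2.094537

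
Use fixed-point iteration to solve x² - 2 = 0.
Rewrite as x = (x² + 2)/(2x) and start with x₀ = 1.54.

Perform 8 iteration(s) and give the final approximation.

Equation: x² - 2 = 0
Fixed-point form: x = (x² + 2)/(2x)
x₀ = 1.54

x_1 = g(1.540000) = 1.419351
x_2 = g(1.419351) = 1.414223
x_3 = g(1.414223) = 1.414214
x_4 = g(1.414214) = 1.414214
x_5 = g(1.414214) = 1.414214
x_6 = g(1.414214) = 1.414214
x_7 = g(1.414214) = 1.414214
x_8 = g(1.414214) = 1.414214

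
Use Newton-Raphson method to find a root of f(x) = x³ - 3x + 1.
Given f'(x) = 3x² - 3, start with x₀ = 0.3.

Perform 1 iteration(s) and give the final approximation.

f(x) = x³ - 3x + 1
f'(x) = 3x² - 3
x₀ = 0.3

Newton-Raphson formula: x_{n+1} = x_n - f(x_n)/f'(x_n)

Iteration 1:
  f(0.300000) = 0.127000
  f'(0.300000) = -2.730000
  x_1 = 0.300000 - 0.127000/(-2.730000) = 0.346520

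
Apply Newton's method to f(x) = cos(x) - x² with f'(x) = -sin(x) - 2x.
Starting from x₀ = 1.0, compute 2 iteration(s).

f(x) = cos(x) - x²
f'(x) = -sin(x) - 2x
x₀ = 1.0

Newton-Raphson formula: x_{n+1} = x_n - f(x_n)/f'(x_n)

Iteration 1:
  f(1.000000) = -0.459698
  f'(1.000000) = -2.841471
  x_1 = 1.000000 - (-0.459698)/(-2.841471) = 0.838218
Iteration 2:
  f(0.838218) = -0.033822
  f'(0.838218) = -2.419890
  x_2 = 0.838218 - (-0.033822)/(-2.419890) = 0.824242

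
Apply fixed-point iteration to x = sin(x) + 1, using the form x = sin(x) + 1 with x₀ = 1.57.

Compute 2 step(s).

Equation: x = sin(x) + 1
Fixed-point form: x = sin(x) + 1
x₀ = 1.57

x_1 = g(1.570000) = 2.000000
x_2 = g(2.000000) = 1.909298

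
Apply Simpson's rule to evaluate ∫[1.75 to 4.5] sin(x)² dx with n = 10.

f(x) = sin(x)²
a = 1.75, b = 4.5, n = 10
h = (b - a)/n = 0.275000

Simpson's rule: (h/3)[f(x₀) + 4f(x₁) + 2f(x₂) + ... + f(xₙ)]

x_0 = 1.7500, f(x_0) = 0.968228, coefficient = 1
x_1 = 2.0250, f(x_1) = 0.807501, coefficient = 4
x_2 = 2.3000, f(x_2) = 0.556076, coefficient = 2
x_3 = 2.5750, f(x_3) = 0.288112, coefficient = 4
x_4 = 2.8500, f(x_4) = 0.082644, coefficient = 2
x_5 = 3.1250, f(x_5) = 0.000275, coefficient = 4
x_6 = 3.4000, f(x_6) = 0.065301, coefficient = 2
x_7 = 3.6750, f(x_7) = 0.258542, coefficient = 4
x_8 = 3.9500, f(x_8) = 0.523001, coefficient = 2
x_9 = 4.2250, f(x_9) = 0.780676, coefficient = 4
x_10 = 4.5000, f(x_10) = 0.955565, coefficient = 1

I ≈ (0.275000/3) × 12.918262 = 1.184174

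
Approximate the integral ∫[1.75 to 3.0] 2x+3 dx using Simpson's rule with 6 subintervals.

f(x) = 2x+3
a = 1.75, b = 3.0, n = 6
h = (b - a)/n = 0.208333

Simpson's rule: (h/3)[f(x₀) + 4f(x₁) + 2f(x₂) + ... + f(xₙ)]

x_0 = 1.7500, f(x_0) = 6.500000, coefficient = 1
x_1 = 1.9583, f(x_1) = 6.916667, coefficient = 4
x_2 = 2.1667, f(x_2) = 7.333333, coefficient = 2
x_3 = 2.3750, f(x_3) = 7.750000, coefficient = 4
x_4 = 2.5833, f(x_4) = 8.166667, coefficient = 2
x_5 = 2.7917, f(x_5) = 8.583333, coefficient = 4
x_6 = 3.0000, f(x_6) = 9.000000, coefficient = 1

I ≈ (0.208333/3) × 139.500000 = 9.687500
Exact value: 9.687500
Error: 0.000000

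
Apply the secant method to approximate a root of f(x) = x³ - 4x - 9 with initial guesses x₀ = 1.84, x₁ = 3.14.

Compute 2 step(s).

f(x) = x³ - 4x - 9
x₀ = 1.84, x₁ = 3.14

Secant formula: x_{n+1} = x_n - f(x_n)(x_n - x_{n-1})/(f(x_n) - f(x_{n-1}))

Iteration 1:
  f(1.840000) = -10.130496
  f(3.140000) = 9.399144
  x_2 = 3.140000 - 9.399144×(3.140000 - 1.840000)/(9.399144 - (-10.130496))
       = 2.514341
Iteration 2:
  f(3.140000) = 9.399144
  f(2.514341) = -3.161919
  x_3 = 2.514341 - (-3.161919)×(2.514341 - 3.140000)/(-3.161919 - 9.399144)
       = 2.671835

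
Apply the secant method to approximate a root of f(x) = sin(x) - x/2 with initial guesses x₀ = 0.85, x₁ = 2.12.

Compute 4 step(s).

f(x) = sin(x) - x/2
x₀ = 0.85, x₁ = 2.12

Secant formula: x_{n+1} = x_n - f(x_n)(x_n - x_{n-1})/(f(x_n) - f(x_{n-1}))

Iteration 1:
  f(0.850000) = 0.326280
  f(2.120000) = -0.207060
  x_2 = 2.120000 - (-0.207060)×(2.120000 - 0.850000)/(-0.207060 - 0.326280)
       = 1.626946
Iteration 2:
  f(2.120000) = -0.207060
  f(1.626946) = 0.184951
  x_3 = 1.626946 - 0.184951×(1.626946 - 2.120000)/(0.184951 - (-0.207060))
       = 1.859569
Iteration 3:
  f(1.626946) = 0.184951
  f(1.859569) = 0.028809
  x_4 = 1.859569 - 0.028809×(1.859569 - 1.626946)/(0.028809 - 0.184951)
       = 1.902490
Iteration 4:
  f(1.859569) = 0.028809
  f(1.902490) = -0.005753
  x_5 = 1.902490 - (-0.005753)×(1.902490 - 1.859569)/(-0.005753 - 0.028809)
       = 1.895346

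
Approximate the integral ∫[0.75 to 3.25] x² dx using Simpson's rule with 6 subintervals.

f(x) = x²
a = 0.75, b = 3.25, n = 6
h = (b - a)/n = 0.416667

Simpson's rule: (h/3)[f(x₀) + 4f(x₁) + 2f(x₂) + ... + f(xₙ)]

x_0 = 0.7500, f(x_0) = 0.562500, coefficient = 1
x_1 = 1.1667, f(x_1) = 1.361111, coefficient = 4
x_2 = 1.5833, f(x_2) = 2.506944, coefficient = 2
x_3 = 2.0000, f(x_3) = 4.000000, coefficient = 4
x_4 = 2.4167, f(x_4) = 5.840278, coefficient = 2
x_5 = 2.8333, f(x_5) = 8.027778, coefficient = 4
x_6 = 3.2500, f(x_6) = 10.562500, coefficient = 1

I ≈ (0.416667/3) × 81.375000 = 11.302083
Exact value: 11.302083
Error: 0.000000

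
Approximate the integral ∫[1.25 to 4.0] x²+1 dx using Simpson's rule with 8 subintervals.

f(x) = x²+1
a = 1.25, b = 4.0, n = 8
h = (b - a)/n = 0.343750

Simpson's rule: (h/3)[f(x₀) + 4f(x₁) + 2f(x₂) + ... + f(xₙ)]

x_0 = 1.2500, f(x_0) = 2.562500, coefficient = 1
x_1 = 1.5938, f(x_1) = 3.540039, coefficient = 4
x_2 = 1.9375, f(x_2) = 4.753906, coefficient = 2
x_3 = 2.2812, f(x_3) = 6.204102, coefficient = 4
x_4 = 2.6250, f(x_4) = 7.890625, coefficient = 2
x_5 = 2.9688, f(x_5) = 9.813477, coefficient = 4
x_6 = 3.3125, f(x_6) = 11.972656, coefficient = 2
x_7 = 3.6562, f(x_7) = 14.368164, coefficient = 4
x_8 = 4.0000, f(x_8) = 17.000000, coefficient = 1

I ≈ (0.343750/3) × 204.500000 = 23.432292
Exact value: 23.432292
Error: 0.000000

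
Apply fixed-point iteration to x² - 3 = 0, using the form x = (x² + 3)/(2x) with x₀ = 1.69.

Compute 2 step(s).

Equation: x² - 3 = 0
Fixed-point form: x = (x² + 3)/(2x)
x₀ = 1.69

x_1 = g(1.690000) = 1.732574
x_2 = g(1.732574) = 1.732051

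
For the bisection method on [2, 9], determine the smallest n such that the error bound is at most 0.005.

We need (b-a)/2^n ≤ 0.005
(9 - 2)/2^n ≤ 0.005
7/2^n ≤ 0.005
2^n ≥ 1400
n ≥ log₂(1400) = 10.45
n ≥ 11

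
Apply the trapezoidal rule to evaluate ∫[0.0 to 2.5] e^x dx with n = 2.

f(x) = e^x
a = 0.0, b = 2.5, n = 2
h = (b - a)/n = 1.250000

Trapezoidal rule: (h/2)[f(x₀) + 2f(x₁) + 2f(x₂) + ... + f(xₙ)]

x_0 = 0.0000, f(x_0) = 1.000000, coefficient = 1
x_1 = 1.2500, f(x_1) = 3.490343, coefficient = 2
x_2 = 2.5000, f(x_2) = 12.182494, coefficient = 1

I ≈ (1.250000/2) × 20.163180 = 12.601987
Exact value: 11.182494
Error: 1.419493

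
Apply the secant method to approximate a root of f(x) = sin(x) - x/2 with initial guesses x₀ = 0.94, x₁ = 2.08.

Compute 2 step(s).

f(x) = sin(x) - x/2
x₀ = 0.94, x₁ = 2.08

Secant formula: x_{n+1} = x_n - f(x_n)(x_n - x_{n-1})/(f(x_n) - f(x_{n-1}))

Iteration 1:
  f(0.940000) = 0.337558
  f(2.080000) = -0.166867
  x_2 = 2.080000 - (-0.166867)×(2.080000 - 0.940000)/(-0.166867 - 0.337558)
       = 1.702881
Iteration 2:
  f(2.080000) = -0.166867
  f(1.702881) = 0.139849
  x_3 = 1.702881 - 0.139849×(1.702881 - 2.080000)/(0.139849 - (-0.166867))
       = 1.874831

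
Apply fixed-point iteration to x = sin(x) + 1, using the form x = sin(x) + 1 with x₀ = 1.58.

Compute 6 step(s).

Equation: x = sin(x) + 1
Fixed-point form: x = sin(x) + 1
x₀ = 1.58

x_1 = g(1.580000) = 1.999958
x_2 = g(1.999958) = 1.909315
x_3 = g(1.909315) = 1.943248
x_4 = g(1.943248) = 1.931438
x_5 = g(1.931438) = 1.935671
x_6 = g(1.935671) = 1.934169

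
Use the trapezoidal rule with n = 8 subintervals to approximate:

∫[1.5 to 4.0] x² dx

f(x) = x²
a = 1.5, b = 4.0, n = 8
h = (b - a)/n = 0.312500

Trapezoidal rule: (h/2)[f(x₀) + 2f(x₁) + 2f(x₂) + ... + f(xₙ)]

x_0 = 1.5000, f(x_0) = 2.250000, coefficient = 1
x_1 = 1.8125, f(x_1) = 3.285156, coefficient = 2
x_2 = 2.1250, f(x_2) = 4.515625, coefficient = 2
x_3 = 2.4375, f(x_3) = 5.941406, coefficient = 2
x_4 = 2.7500, f(x_4) = 7.562500, coefficient = 2
x_5 = 3.0625, f(x_5) = 9.378906, coefficient = 2
x_6 = 3.3750, f(x_6) = 11.390625, coefficient = 2
x_7 = 3.6875, f(x_7) = 13.597656, coefficient = 2
x_8 = 4.0000, f(x_8) = 16.000000, coefficient = 1

I ≈ (0.312500/2) × 129.593750 = 20.249023
Exact value: 20.208333
Error: 0.040690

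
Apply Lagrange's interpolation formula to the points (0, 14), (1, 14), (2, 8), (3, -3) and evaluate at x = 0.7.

Lagrange interpolation formula:
P(x) = Σ yᵢ × Lᵢ(x)
where Lᵢ(x) = Π_{j≠i} (x - xⱼ)/(xᵢ - xⱼ)

L_0(0.7) = (0.7 - 1)/(0 - 1) × (0.7 - 2)/(0 - 2) × (0.7 - 3)/(0 - 3) = 0.149500
L_1(0.7) = (0.7 - 0)/(1 - 0) × (0.7 - 2)/(1 - 2) × (0.7 - 3)/(1 - 3) = 1.046500
L_2(0.7) = (0.7 - 0)/(2 - 0) × (0.7 - 1)/(2 - 1) × (0.7 - 3)/(2 - 3) = -0.241500
L_3(0.7) = (0.7 - 0)/(3 - 0) × (0.7 - 1)/(3 - 1) × (0.7 - 2)/(3 - 2) = 0.045500

P(0.7) = 14×L_0(0.7) + 14×L_1(0.7) + 8×L_2(0.7) + (-3)×L_3(0.7)
P(0.7) = 14.675500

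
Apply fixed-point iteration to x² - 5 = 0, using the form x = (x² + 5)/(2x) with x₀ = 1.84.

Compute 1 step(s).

Equation: x² - 5 = 0
Fixed-point form: x = (x² + 5)/(2x)
x₀ = 1.84

x_1 = g(1.840000) = 2.278696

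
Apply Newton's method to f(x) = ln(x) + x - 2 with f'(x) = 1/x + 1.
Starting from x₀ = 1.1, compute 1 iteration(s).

f(x) = ln(x) + x - 2
f'(x) = 1/x + 1
x₀ = 1.1

Newton-Raphson formula: x_{n+1} = x_n - f(x_n)/f'(x_n)

Iteration 1:
  f(1.100000) = -0.804690
  f'(1.100000) = 1.909091
  x_1 = 1.100000 - (-0.804690)/1.909091 = 1.521504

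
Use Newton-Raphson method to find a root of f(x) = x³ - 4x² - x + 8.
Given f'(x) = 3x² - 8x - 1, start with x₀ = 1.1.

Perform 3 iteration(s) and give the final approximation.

f(x) = x³ - 4x² - x + 8
f'(x) = 3x² - 8x - 1
x₀ = 1.1

Newton-Raphson formula: x_{n+1} = x_n - f(x_n)/f'(x_n)

Iteration 1:
  f(1.100000) = 3.391000
  f'(1.100000) = -6.170000
  x_1 = 1.100000 - 3.391000/(-6.170000) = 1.649595
Iteration 2:
  f(1.649595) = -0.045431
  f'(1.649595) = -6.033269
  x_2 = 1.649595 - (-0.045431)/(-6.033269) = 1.642065
Iteration 3:
  f(1.642065) = 0.000053
  f'(1.642065) = -6.047388
  x_3 = 1.642065 - 0.000053/(-6.047388) = 1.642074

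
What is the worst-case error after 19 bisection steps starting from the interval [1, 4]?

Bisection error bound: |error| ≤ (b-a)/2^n
|error| ≤ (4 - 1)/2^19 = 3/2^19
|error| ≤ 0.0000057220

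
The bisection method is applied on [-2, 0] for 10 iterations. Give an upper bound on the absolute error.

Bisection error bound: |error| ≤ (b-a)/2^n
|error| ≤ (0 - (-2))/2^10 = 2/2^10
|error| ≤ 0.0019531250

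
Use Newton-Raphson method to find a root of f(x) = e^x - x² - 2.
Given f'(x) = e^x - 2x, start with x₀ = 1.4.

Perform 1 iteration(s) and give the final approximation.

f(x) = e^x - x² - 2
f'(x) = e^x - 2x
x₀ = 1.4

Newton-Raphson formula: x_{n+1} = x_n - f(x_n)/f'(x_n)

Iteration 1:
  f(1.400000) = 0.095200
  f'(1.400000) = 1.255200
  x_1 = 1.400000 - 0.095200/1.255200 = 1.324156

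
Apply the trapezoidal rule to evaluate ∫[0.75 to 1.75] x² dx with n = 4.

f(x) = x²
a = 0.75, b = 1.75, n = 4
h = (b - a)/n = 0.250000

Trapezoidal rule: (h/2)[f(x₀) + 2f(x₁) + 2f(x₂) + ... + f(xₙ)]

x_0 = 0.7500, f(x_0) = 0.562500, coefficient = 1
x_1 = 1.0000, f(x_1) = 1.000000, coefficient = 2
x_2 = 1.2500, f(x_2) = 1.562500, coefficient = 2
x_3 = 1.5000, f(x_3) = 2.250000, coefficient = 2
x_4 = 1.7500, f(x_4) = 3.062500, coefficient = 1

I ≈ (0.250000/2) × 13.250000 = 1.656250
Exact value: 1.645833
Error: 0.010417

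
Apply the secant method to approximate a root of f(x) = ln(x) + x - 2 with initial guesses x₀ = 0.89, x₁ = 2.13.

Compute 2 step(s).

f(x) = ln(x) + x - 2
x₀ = 0.89, x₁ = 2.13

Secant formula: x_{n+1} = x_n - f(x_n)(x_n - x_{n-1})/(f(x_n) - f(x_{n-1}))

Iteration 1:
  f(0.890000) = -1.226534
  f(2.130000) = 0.886122
  x_2 = 2.130000 - 0.886122×(2.130000 - 0.890000)/(0.886122 - (-1.226534))
       = 1.609900
Iteration 2:
  f(2.130000) = 0.886122
  f(1.609900) = 0.086073
  x_3 = 1.609900 - 0.086073×(1.609900 - 2.130000)/(0.086073 - 0.886122)
       = 1.553946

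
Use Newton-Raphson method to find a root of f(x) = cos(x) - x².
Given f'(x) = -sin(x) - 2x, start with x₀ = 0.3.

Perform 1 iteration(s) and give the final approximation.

f(x) = cos(x) - x²
f'(x) = -sin(x) - 2x
x₀ = 0.3

Newton-Raphson formula: x_{n+1} = x_n - f(x_n)/f'(x_n)

Iteration 1:
  f(0.300000) = 0.865336
  f'(0.300000) = -0.895520
  x_1 = 0.300000 - 0.865336/(-0.895520) = 1.266295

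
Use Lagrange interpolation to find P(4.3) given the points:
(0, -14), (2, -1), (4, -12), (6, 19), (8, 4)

Lagrange interpolation formula:
P(x) = Σ yᵢ × Lᵢ(x)
where Lᵢ(x) = Π_{j≠i} (x - xⱼ)/(xᵢ - xⱼ)

L_0(4.3) = (4.3 - 2)/(0 - 2) × (4.3 - 4)/(0 - 4) × (4.3 - 6)/(0 - 6) × (4.3 - 8)/(0 - 8) = 0.011302
L_1(4.3) = (4.3 - 0)/(2 - 0) × (4.3 - 4)/(2 - 4) × (4.3 - 6)/(2 - 6) × (4.3 - 8)/(2 - 8) = -0.084522
L_2(4.3) = (4.3 - 0)/(4 - 0) × (4.3 - 2)/(4 - 2) × (4.3 - 6)/(4 - 6) × (4.3 - 8)/(4 - 8) = 0.972002
L_3(4.3) = (4.3 - 0)/(6 - 0) × (4.3 - 2)/(6 - 2) × (4.3 - 4)/(6 - 4) × (4.3 - 8)/(6 - 8) = 0.114353
L_4(4.3) = (4.3 - 0)/(8 - 0) × (4.3 - 2)/(8 - 2) × (4.3 - 4)/(8 - 4) × (4.3 - 6)/(8 - 6) = -0.013135

P(4.3) = (-14)×L_0(4.3) + (-1)×L_1(4.3) + (-12)×L_2(4.3) + 19×L_3(4.3) + 4×L_4(4.3)
P(4.3) = -9.617561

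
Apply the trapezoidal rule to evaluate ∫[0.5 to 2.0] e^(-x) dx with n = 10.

f(x) = e^(-x)
a = 0.5, b = 2.0, n = 10
h = (b - a)/n = 0.150000

Trapezoidal rule: (h/2)[f(x₀) + 2f(x₁) + 2f(x₂) + ... + f(xₙ)]

x_0 = 0.5000, f(x_0) = 0.606531, coefficient = 1
x_1 = 0.6500, f(x_1) = 0.522046, coefficient = 2
x_2 = 0.8000, f(x_2) = 0.449329, coefficient = 2
x_3 = 0.9500, f(x_3) = 0.386741, coefficient = 2
x_4 = 1.1000, f(x_4) = 0.332871, coefficient = 2
x_5 = 1.2500, f(x_5) = 0.286505, coefficient = 2
x_6 = 1.4000, f(x_6) = 0.246597, coefficient = 2
x_7 = 1.5500, f(x_7) = 0.212248, coefficient = 2
x_8 = 1.7000, f(x_8) = 0.182684, coefficient = 2
x_9 = 1.8500, f(x_9) = 0.157237, coefficient = 2
x_10 = 2.0000, f(x_10) = 0.135335, coefficient = 1

I ≈ (0.150000/2) × 6.294380 = 0.472079
Exact value: 0.471195
Error: 0.000883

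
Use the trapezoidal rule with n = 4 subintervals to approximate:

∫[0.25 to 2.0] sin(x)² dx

f(x) = sin(x)²
a = 0.25, b = 2.0, n = 4
h = (b - a)/n = 0.437500

Trapezoidal rule: (h/2)[f(x₀) + 2f(x₁) + 2f(x₂) + ... + f(xₙ)]

x_0 = 0.2500, f(x_0) = 0.061209, coefficient = 1
x_1 = 0.6875, f(x_1) = 0.402726, coefficient = 2
x_2 = 1.1250, f(x_2) = 0.814087, coefficient = 2
x_3 = 1.5625, f(x_3) = 0.999931, coefficient = 2
x_4 = 2.0000, f(x_4) = 0.826822, coefficient = 1

I ≈ (0.437500/2) × 5.321519 = 1.164082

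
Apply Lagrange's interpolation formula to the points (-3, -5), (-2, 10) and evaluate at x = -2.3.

Lagrange interpolation formula:
P(x) = Σ yᵢ × Lᵢ(x)
where Lᵢ(x) = Π_{j≠i} (x - xⱼ)/(xᵢ - xⱼ)

L_0(-2.3) = (-2.3 - (-2))/(-3 - (-2)) = 0.300000
L_1(-2.3) = (-2.3 - (-3))/(-2 - (-3)) = 0.700000

P(-2.3) = (-5)×L_0(-2.3) + 10×L_1(-2.3)
P(-2.3) = 5.500000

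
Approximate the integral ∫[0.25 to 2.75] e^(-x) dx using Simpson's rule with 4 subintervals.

f(x) = e^(-x)
a = 0.25, b = 2.75, n = 4
h = (b - a)/n = 0.625000

Simpson's rule: (h/3)[f(x₀) + 4f(x₁) + 2f(x₂) + ... + f(xₙ)]

x_0 = 0.2500, f(x_0) = 0.778801, coefficient = 1
x_1 = 0.8750, f(x_1) = 0.416862, coefficient = 4
x_2 = 1.5000, f(x_2) = 0.223130, coefficient = 2
x_3 = 2.1250, f(x_3) = 0.119433, coefficient = 4
x_4 = 2.7500, f(x_4) = 0.063928, coefficient = 1

I ≈ (0.625000/3) × 3.434169 = 0.715452
Exact value: 0.714873
Error: 0.000579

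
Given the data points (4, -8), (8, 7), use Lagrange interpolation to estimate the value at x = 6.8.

Lagrange interpolation formula:
P(x) = Σ yᵢ × Lᵢ(x)
where Lᵢ(x) = Π_{j≠i} (x - xⱼ)/(xᵢ - xⱼ)

L_0(6.8) = (6.8 - 8)/(4 - 8) = 0.300000
L_1(6.8) = (6.8 - 4)/(8 - 4) = 0.700000

P(6.8) = (-8)×L_0(6.8) + 7×L_1(6.8)
P(6.8) = 2.500000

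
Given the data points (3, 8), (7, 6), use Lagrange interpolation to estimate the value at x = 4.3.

Lagrange interpolation formula:
P(x) = Σ yᵢ × Lᵢ(x)
where Lᵢ(x) = Π_{j≠i} (x - xⱼ)/(xᵢ - xⱼ)

L_0(4.3) = (4.3 - 7)/(3 - 7) = 0.675000
L_1(4.3) = (4.3 - 3)/(7 - 3) = 0.325000

P(4.3) = 8×L_0(4.3) + 6×L_1(4.3)
P(4.3) = 7.350000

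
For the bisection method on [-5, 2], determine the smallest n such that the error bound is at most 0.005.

We need (b-a)/2^n ≤ 0.005
(2 - (-5))/2^n ≤ 0.005
7/2^n ≤ 0.005
2^n ≥ 1400
n ≥ log₂(1400) = 10.45
n ≥ 11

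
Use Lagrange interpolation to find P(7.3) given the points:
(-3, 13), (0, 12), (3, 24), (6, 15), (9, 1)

Lagrange interpolation formula:
P(x) = Σ yᵢ × Lᵢ(x)
where Lᵢ(x) = Π_{j≠i} (x - xⱼ)/(xᵢ - xⱼ)

L_0(7.3) = (7.3 - 0)/(-3 - 0) × (7.3 - 3)/(-3 - 3) × (7.3 - 6)/(-3 - 6) × (7.3 - 9)/(-3 - 9) = -0.035685
L_1(7.3) = (7.3 - (-3))/(0 - (-3)) × (7.3 - 3)/(0 - 3) × (7.3 - 6)/(0 - 6) × (7.3 - 9)/(0 - 9) = 0.201401
L_2(7.3) = (7.3 - (-3))/(3 - (-3)) × (7.3 - 0)/(3 - 0) × (7.3 - 6)/(3 - 6) × (7.3 - 9)/(3 - 9) = -0.512870
L_3(7.3) = (7.3 - (-3))/(6 - (-3)) × (7.3 - 0)/(6 - 0) × (7.3 - 3)/(6 - 3) × (7.3 - 9)/(6 - 9) = 1.130944
L_4(7.3) = (7.3 - (-3))/(9 - (-3)) × (7.3 - 0)/(9 - 0) × (7.3 - 3)/(9 - 3) × (7.3 - 6)/(9 - 6) = 0.216210

P(7.3) = 13×L_0(7.3) + 12×L_1(7.3) + 24×L_2(7.3) + 15×L_3(7.3) + 1×L_4(7.3)
P(7.3) = 6.824398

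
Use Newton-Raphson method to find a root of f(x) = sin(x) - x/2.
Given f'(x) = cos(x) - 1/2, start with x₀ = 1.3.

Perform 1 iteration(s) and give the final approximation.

f(x) = sin(x) - x/2
f'(x) = cos(x) - 1/2
x₀ = 1.3

Newton-Raphson formula: x_{n+1} = x_n - f(x_n)/f'(x_n)

Iteration 1:
  f(1.300000) = 0.313558
  f'(1.300000) = -0.232501
  x_1 = 1.300000 - 0.313558/(-0.232501) = 2.648631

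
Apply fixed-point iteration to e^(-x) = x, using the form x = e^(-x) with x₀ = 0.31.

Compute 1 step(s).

Equation: e^(-x) = x
Fixed-point form: x = e^(-x)
x₀ = 0.31

x_1 = g(0.310000) = 0.733447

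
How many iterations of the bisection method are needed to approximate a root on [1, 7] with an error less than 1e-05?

We need (b-a)/2^n ≤ 1e-05
(7 - 1)/2^n ≤ 1e-05
6/2^n ≤ 1e-05
2^n ≥ 600000
n ≥ log₂(600000) = 19.19
n ≥ 20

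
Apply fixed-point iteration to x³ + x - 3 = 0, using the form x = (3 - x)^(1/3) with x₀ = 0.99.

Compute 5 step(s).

Equation: x³ + x - 3 = 0
Fixed-point form: x = (3 - x)^(1/3)
x₀ = 0.99

x_1 = g(0.990000) = 1.262017
x_2 = g(1.262017) = 1.202306
x_3 = g(1.202306) = 1.215921
x_4 = g(1.215921) = 1.212843
x_5 = g(1.212843) = 1.213540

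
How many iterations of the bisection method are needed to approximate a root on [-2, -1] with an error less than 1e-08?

We need (b-a)/2^n ≤ 1e-08
(-1 - (-2))/2^n ≤ 1e-08
1/2^n ≤ 1e-08
2^n ≥ 100000000
n ≥ log₂(100000000) = 26.58
n ≥ 27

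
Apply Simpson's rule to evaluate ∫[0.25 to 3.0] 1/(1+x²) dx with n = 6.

f(x) = 1/(1+x²)
a = 0.25, b = 3.0, n = 6
h = (b - a)/n = 0.458333

Simpson's rule: (h/3)[f(x₀) + 4f(x₁) + 2f(x₂) + ... + f(xₙ)]

x_0 = 0.2500, f(x_0) = 0.941176, coefficient = 1
x_1 = 0.7083, f(x_1) = 0.665896, coefficient = 4
x_2 = 1.1667, f(x_2) = 0.423529, coefficient = 2
x_3 = 1.6250, f(x_3) = 0.274678, coefficient = 4
x_4 = 2.0833, f(x_4) = 0.187256, coefficient = 2
x_5 = 2.5417, f(x_5) = 0.134047, coefficient = 4
x_6 = 3.0000, f(x_6) = 0.100000, coefficient = 1

I ≈ (0.458333/3) × 6.561232 = 1.002410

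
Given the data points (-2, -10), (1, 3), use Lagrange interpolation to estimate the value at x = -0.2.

Lagrange interpolation formula:
P(x) = Σ yᵢ × Lᵢ(x)
where Lᵢ(x) = Π_{j≠i} (x - xⱼ)/(xᵢ - xⱼ)

L_0(-0.2) = (-0.2 - 1)/(-2 - 1) = 0.400000
L_1(-0.2) = (-0.2 - (-2))/(1 - (-2)) = 0.600000

P(-0.2) = (-10)×L_0(-0.2) + 3×L_1(-0.2)
P(-0.2) = -2.200000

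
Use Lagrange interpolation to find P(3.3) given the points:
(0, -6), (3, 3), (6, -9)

Lagrange interpolation formula:
P(x) = Σ yᵢ × Lᵢ(x)
where Lᵢ(x) = Π_{j≠i} (x - xⱼ)/(xᵢ - xⱼ)

L_0(3.3) = (3.3 - 3)/(0 - 3) × (3.3 - 6)/(0 - 6) = -0.045000
L_1(3.3) = (3.3 - 0)/(3 - 0) × (3.3 - 6)/(3 - 6) = 0.990000
L_2(3.3) = (3.3 - 0)/(6 - 0) × (3.3 - 3)/(6 - 3) = 0.055000

P(3.3) = (-6)×L_0(3.3) + 3×L_1(3.3) + (-9)×L_2(3.3)
P(3.3) = 2.745000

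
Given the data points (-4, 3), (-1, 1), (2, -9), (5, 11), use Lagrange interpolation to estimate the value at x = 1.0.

Lagrange interpolation formula:
P(x) = Σ yᵢ × Lᵢ(x)
where Lᵢ(x) = Π_{j≠i} (x - xⱼ)/(xᵢ - xⱼ)

L_0(1.0) = (1.0 - (-1))/(-4 - (-1)) × (1.0 - 2)/(-4 - 2) × (1.0 - 5)/(-4 - 5) = -0.049383
L_1(1.0) = (1.0 - (-4))/(-1 - (-4)) × (1.0 - 2)/(-1 - 2) × (1.0 - 5)/(-1 - 5) = 0.370370
L_2(1.0) = (1.0 - (-4))/(2 - (-4)) × (1.0 - (-1))/(2 - (-1)) × (1.0 - 5)/(2 - 5) = 0.740741
L_3(1.0) = (1.0 - (-4))/(5 - (-4)) × (1.0 - (-1))/(5 - (-1)) × (1.0 - 2)/(5 - 2) = -0.061728

P(1.0) = 3×L_0(1.0) + 1×L_1(1.0) + (-9)×L_2(1.0) + 11×L_3(1.0)
P(1.0) = -7.123457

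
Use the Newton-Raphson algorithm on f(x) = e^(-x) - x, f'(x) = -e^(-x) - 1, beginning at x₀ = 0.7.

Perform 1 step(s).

f(x) = e^(-x) - x
f'(x) = -e^(-x) - 1
x₀ = 0.7

Newton-Raphson formula: x_{n+1} = x_n - f(x_n)/f'(x_n)

Iteration 1:
  f(0.700000) = -0.203415
  f'(0.700000) = -1.496585
  x_1 = 0.700000 - (-0.203415)/(-1.496585) = 0.564081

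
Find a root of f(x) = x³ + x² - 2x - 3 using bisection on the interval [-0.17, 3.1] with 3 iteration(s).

f(x) = x³ + x² - 2x - 3
Initial interval: [-0.17, 3.1]

Iteration 1:
  c_1 = (-0.170000 + 3.100000)/2 = 1.465000
  f(c_1) = f(1.465000) = -0.639555
  f(a) × f(c) ≥ 0, new interval: [1.465000, 3.100000]
Iteration 2:
  c_2 = (1.465000 + 3.100000)/2 = 2.282500
  f(c_2) = f(2.282500) = 9.536189
  f(a) × f(c) < 0, new interval: [1.465000, 2.282500]
Iteration 3:
  c_3 = (1.465000 + 2.282500)/2 = 1.873750
  f(c_3) = f(1.873750) = 3.342061
  f(a) × f(c) < 0, new interval: [1.465000, 1.873750]

After 3 iteration(s), the approximation is c_3 = 1.873750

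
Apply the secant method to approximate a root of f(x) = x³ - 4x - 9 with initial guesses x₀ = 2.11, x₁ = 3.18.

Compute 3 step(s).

f(x) = x³ - 4x - 9
x₀ = 2.11, x₁ = 3.18

Secant formula: x_{n+1} = x_n - f(x_n)(x_n - x_{n-1})/(f(x_n) - f(x_{n-1}))

Iteration 1:
  f(2.110000) = -8.046069
  f(3.180000) = 10.437432
  x_2 = 3.180000 - 10.437432×(3.180000 - 2.110000)/(10.437432 - (-8.046069))
       = 2.575783
Iteration 2:
  f(3.180000) = 10.437432
  f(2.575783) = -2.213698
  x_3 = 2.575783 - (-2.213698)×(2.575783 - 3.180000)/(-2.213698 - 10.437432)
       = 2.681509
Iteration 3:
  f(2.575783) = -2.213698
  f(2.681509) = -0.444675
  x_4 = 2.681509 - (-0.444675)×(2.681509 - 2.575783)/(-0.444675 - (-2.213698))
       = 2.708085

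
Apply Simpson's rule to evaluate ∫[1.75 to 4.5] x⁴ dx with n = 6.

f(x) = x⁴
a = 1.75, b = 4.5, n = 6
h = (b - a)/n = 0.458333

Simpson's rule: (h/3)[f(x₀) + 4f(x₁) + 2f(x₂) + ... + f(xₙ)]

x_0 = 1.7500, f(x_0) = 9.378906, coefficient = 1
x_1 = 2.2083, f(x_1) = 23.782555, coefficient = 4
x_2 = 2.6667, f(x_2) = 50.567901, coefficient = 2
x_3 = 3.1250, f(x_3) = 95.367432, coefficient = 4
x_4 = 3.5833, f(x_4) = 164.872733, coefficient = 2
x_5 = 4.0417, f(x_5) = 266.834494, coefficient = 4
x_6 = 4.5000, f(x_6) = 410.062500, coefficient = 1

I ≈ (0.458333/3) × 2394.260598 = 365.789814
Exact value: 365.773633
Error: 0.016181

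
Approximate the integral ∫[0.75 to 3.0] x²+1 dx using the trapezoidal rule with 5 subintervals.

f(x) = x²+1
a = 0.75, b = 3.0, n = 5
h = (b - a)/n = 0.450000

Trapezoidal rule: (h/2)[f(x₀) + 2f(x₁) + 2f(x₂) + ... + f(xₙ)]

x_0 = 0.7500, f(x_0) = 1.562500, coefficient = 1
x_1 = 1.2000, f(x_1) = 2.440000, coefficient = 2
x_2 = 1.6500, f(x_2) = 3.722500, coefficient = 2
x_3 = 2.1000, f(x_3) = 5.410000, coefficient = 2
x_4 = 2.5500, f(x_4) = 7.502500, coefficient = 2
x_5 = 3.0000, f(x_5) = 10.000000, coefficient = 1

I ≈ (0.450000/2) × 49.712500 = 11.185313
Exact value: 11.109375
Error: 0.075938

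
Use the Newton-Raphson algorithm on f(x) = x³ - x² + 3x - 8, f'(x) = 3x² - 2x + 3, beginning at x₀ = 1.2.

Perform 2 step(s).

f(x) = x³ - x² + 3x - 8
f'(x) = 3x² - 2x + 3
x₀ = 1.2

Newton-Raphson formula: x_{n+1} = x_n - f(x_n)/f'(x_n)

Iteration 1:
  f(1.200000) = -4.112000
  f'(1.200000) = 4.920000
  x_1 = 1.200000 - (-4.112000)/4.920000 = 2.035772
Iteration 2:
  f(2.035772) = 2.399940
  f'(2.035772) = 11.361563
  x_2 = 2.035772 - 2.399940/11.361563 = 1.824539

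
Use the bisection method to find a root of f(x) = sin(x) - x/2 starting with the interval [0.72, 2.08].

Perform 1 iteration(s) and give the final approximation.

f(x) = sin(x) - x/2
Initial interval: [0.72, 2.08]

Iteration 1:
  c_1 = (0.720000 + 2.080000)/2 = 1.400000
  f(c_1) = f(1.400000) = 0.285450
  f(a) × f(c) ≥ 0, new interval: [1.400000, 2.080000]

After 1 iteration(s), the approximation is c_1 = 1.400000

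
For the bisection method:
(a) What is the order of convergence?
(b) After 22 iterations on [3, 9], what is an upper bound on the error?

(a) Bisection has linear (order 1) convergence; the error is halved each step.

(b) Error bound = (b-a)/2^n = (9 - 3)/2^{22}
    = 6/2^{22}

(a) 1 (linear); (b) error ≤ 1.43e-06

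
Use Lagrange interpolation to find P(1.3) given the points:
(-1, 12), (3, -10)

Lagrange interpolation formula:
P(x) = Σ yᵢ × Lᵢ(x)
where Lᵢ(x) = Π_{j≠i} (x - xⱼ)/(xᵢ - xⱼ)

L_0(1.3) = (1.3 - 3)/(-1 - 3) = 0.425000
L_1(1.3) = (1.3 - (-1))/(3 - (-1)) = 0.575000

P(1.3) = 12×L_0(1.3) + (-10)×L_1(1.3)
P(1.3) = -0.650000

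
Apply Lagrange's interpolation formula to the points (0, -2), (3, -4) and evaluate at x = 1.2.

Lagrange interpolation formula:
P(x) = Σ yᵢ × Lᵢ(x)
where Lᵢ(x) = Π_{j≠i} (x - xⱼ)/(xᵢ - xⱼ)

L_0(1.2) = (1.2 - 3)/(0 - 3) = 0.600000
L_1(1.2) = (1.2 - 0)/(3 - 0) = 0.400000

P(1.2) = (-2)×L_0(1.2) + (-4)×L_1(1.2)
P(1.2) = -2.800000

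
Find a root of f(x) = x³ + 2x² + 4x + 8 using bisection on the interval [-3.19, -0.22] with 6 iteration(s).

f(x) = x³ + 2x² + 4x + 8
Initial interval: [-3.19, -0.22]

Iteration 1:
  c_1 = (-3.190000 + (-0.220000))/2 = -1.705000
  f(c_1) = f(-1.705000) = 2.037572
  f(a) × f(c) < 0, new interval: [-3.190000, -1.705000]
Iteration 2:
  c_2 = (-3.190000 + (-1.705000))/2 = -2.447500
  f(c_2) = f(-2.447500) = -4.470640
  f(a) × f(c) ≥ 0, new interval: [-2.447500, -1.705000]
Iteration 3:
  c_3 = (-2.447500 + (-1.705000))/2 = -2.076250
  f(c_3) = f(-2.076250) = -0.633700
  f(a) × f(c) ≥ 0, new interval: [-2.076250, -1.705000]
Iteration 4:
  c_4 = (-2.076250 + (-1.705000))/2 = -1.890625
  f(c_4) = f(-1.890625) = 0.828457
  f(a) × f(c) < 0, new interval: [-2.076250, -1.890625]
Iteration 5:
  c_5 = (-2.076250 + (-1.890625))/2 = -1.983437
  f(c_5) = f(-1.983437) = 0.131407
  f(a) × f(c) < 0, new interval: [-2.076250, -1.983437]
Iteration 6:
  c_6 = (-2.076250 + (-1.983437))/2 = -2.029844
  f(c_6) = f(-2.029844) = -0.242339
  f(a) × f(c) ≥ 0, new interval: [-2.029844, -1.983437]

After 6 iteration(s), the approximation is c_6 = -2.029844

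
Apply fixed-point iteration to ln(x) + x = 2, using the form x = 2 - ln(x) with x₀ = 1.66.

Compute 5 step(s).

Equation: ln(x) + x = 2
Fixed-point form: x = 2 - ln(x)
x₀ = 1.66

x_1 = g(1.660000) = 1.493182
x_2 = g(1.493182) = 1.599090
x_3 = g(1.599090) = 1.530565
x_4 = g(1.530565) = 1.574363
x_5 = g(1.574363) = 1.546149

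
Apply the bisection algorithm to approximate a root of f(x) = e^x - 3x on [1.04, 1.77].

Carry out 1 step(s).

f(x) = e^x - 3x
Initial interval: [1.04, 1.77]

Iteration 1:
  c_1 = (1.040000 + 1.770000)/2 = 1.405000
  f(c_1) = f(1.405000) = -0.139473
  f(a) × f(c) ≥ 0, new interval: [1.405000, 1.770000]

After 1 iteration(s), the approximation is c_1 = 1.405000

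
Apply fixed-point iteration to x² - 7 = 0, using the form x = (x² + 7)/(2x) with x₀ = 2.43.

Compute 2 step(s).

Equation: x² - 7 = 0
Fixed-point form: x = (x² + 7)/(2x)
x₀ = 2.43

x_1 = g(2.430000) = 2.655329
x_2 = g(2.655329) = 2.645769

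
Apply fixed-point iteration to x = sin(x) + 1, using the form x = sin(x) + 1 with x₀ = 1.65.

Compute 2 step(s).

Equation: x = sin(x) + 1
Fixed-point form: x = sin(x) + 1
x₀ = 1.65

x_1 = g(1.650000) = 1.996865
x_2 = g(1.996865) = 1.910598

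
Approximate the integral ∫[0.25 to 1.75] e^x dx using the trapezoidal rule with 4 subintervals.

f(x) = e^x
a = 0.25, b = 1.75, n = 4
h = (b - a)/n = 0.375000

Trapezoidal rule: (h/2)[f(x₀) + 2f(x₁) + 2f(x₂) + ... + f(xₙ)]

x_0 = 0.2500, f(x_0) = 1.284025, coefficient = 1
x_1 = 0.6250, f(x_1) = 1.868246, coefficient = 2
x_2 = 1.0000, f(x_2) = 2.718282, coefficient = 2
x_3 = 1.3750, f(x_3) = 3.955077, coefficient = 2
x_4 = 1.7500, f(x_4) = 5.754603, coefficient = 1

I ≈ (0.375000/2) × 24.121837 = 4.522844
Exact value: 4.470577
Error: 0.052267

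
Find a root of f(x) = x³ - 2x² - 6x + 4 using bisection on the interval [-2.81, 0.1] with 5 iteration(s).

f(x) = x³ - 2x² - 6x + 4
Initial interval: [-2.81, 0.1]

Iteration 1:
  c_1 = (-2.810000 + 0.100000)/2 = -1.355000
  f(c_1) = f(-1.355000) = 5.970136
  f(a) × f(c) < 0, new interval: [-2.810000, -1.355000]
Iteration 2:
  c_2 = (-2.810000 + (-1.355000))/2 = -2.082500
  f(c_2) = f(-2.082500) = -1.210012
  f(a) × f(c) ≥ 0, new interval: [-2.082500, -1.355000]
Iteration 3:
  c_3 = (-2.082500 + (-1.355000))/2 = -1.718750
  f(c_3) = f(-1.718750) = 3.326935
  f(a) × f(c) < 0, new interval: [-2.082500, -1.718750]
Iteration 4:
  c_4 = (-2.082500 + (-1.718750))/2 = -1.900625
  f(c_4) = f(-1.900625) = 1.313228
  f(a) × f(c) < 0, new interval: [-2.082500, -1.900625]
Iteration 5:
  c_5 = (-2.082500 + (-1.900625))/2 = -1.991563
  f(c_5) = f(-1.991563) = 0.117556
  f(a) × f(c) < 0, new interval: [-2.082500, -1.991563]

After 5 iteration(s), the approximation is c_5 = -1.991563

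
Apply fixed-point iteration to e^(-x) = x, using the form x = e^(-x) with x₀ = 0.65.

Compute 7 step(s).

Equation: e^(-x) = x
Fixed-point form: x = e^(-x)
x₀ = 0.65

x_1 = g(0.650000) = 0.522046
x_2 = g(0.522046) = 0.593306
x_3 = g(0.593306) = 0.552498
x_4 = g(0.552498) = 0.575510
x_5 = g(0.575510) = 0.562418
x_6 = g(0.562418) = 0.569830
x_7 = g(0.569830) = 0.565622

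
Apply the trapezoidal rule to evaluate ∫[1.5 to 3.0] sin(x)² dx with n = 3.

f(x) = sin(x)²
a = 1.5, b = 3.0, n = 3
h = (b - a)/n = 0.500000

Trapezoidal rule: (h/2)[f(x₀) + 2f(x₁) + 2f(x₂) + ... + f(xₙ)]

x_0 = 1.5000, f(x_0) = 0.994996, coefficient = 1
x_1 = 2.0000, f(x_1) = 0.826822, coefficient = 2
x_2 = 2.5000, f(x_2) = 0.358169, coefficient = 2
x_3 = 3.0000, f(x_3) = 0.019915, coefficient = 1

I ≈ (0.500000/2) × 3.384893 = 0.846223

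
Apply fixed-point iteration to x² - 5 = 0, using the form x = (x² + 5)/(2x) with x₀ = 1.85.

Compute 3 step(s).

Equation: x² - 5 = 0
Fixed-point form: x = (x² + 5)/(2x)
x₀ = 1.85

x_1 = g(1.850000) = 2.276351
x_2 = g(2.276351) = 2.236424
x_3 = g(2.236424) = 2.236068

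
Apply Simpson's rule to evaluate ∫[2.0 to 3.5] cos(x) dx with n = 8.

f(x) = cos(x)
a = 2.0, b = 3.5, n = 8
h = (b - a)/n = 0.187500

Simpson's rule: (h/3)[f(x₀) + 4f(x₁) + 2f(x₂) + ... + f(xₙ)]

x_0 = 2.0000, f(x_0) = -0.416147, coefficient = 1
x_1 = 2.1875, f(x_1) = -0.578349, coefficient = 4
x_2 = 2.3750, f(x_2) = -0.720278, coefficient = 2
x_3 = 2.5625, f(x_3) = -0.836960, coefficient = 4
x_4 = 2.7500, f(x_4) = -0.924302, coefficient = 2
x_5 = 2.9375, f(x_5) = -0.979245, coefficient = 4
x_6 = 3.1250, f(x_6) = -0.999862, coefficient = 2
x_7 = 3.3125, f(x_7) = -0.985431, coefficient = 4
x_8 = 3.5000, f(x_8) = -0.936457, coefficient = 1

I ≈ (0.187500/3) × -20.161429 = -1.260089
Exact value: -1.260081
Error: 0.000009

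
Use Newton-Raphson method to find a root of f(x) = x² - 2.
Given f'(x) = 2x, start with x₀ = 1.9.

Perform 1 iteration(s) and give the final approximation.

f(x) = x² - 2
f'(x) = 2x
x₀ = 1.9

Newton-Raphson formula: x_{n+1} = x_n - f(x_n)/f'(x_n)

Iteration 1:
  f(1.900000) = 1.610000
  f'(1.900000) = 3.800000
  x_1 = 1.900000 - 1.610000/3.800000 = 1.476316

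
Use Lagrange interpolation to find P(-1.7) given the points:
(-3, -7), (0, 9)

Lagrange interpolation formula:
P(x) = Σ yᵢ × Lᵢ(x)
where Lᵢ(x) = Π_{j≠i} (x - xⱼ)/(xᵢ - xⱼ)

L_0(-1.7) = (-1.7 - 0)/(-3 - 0) = 0.566667
L_1(-1.7) = (-1.7 - (-3))/(0 - (-3)) = 0.433333

P(-1.7) = (-7)×L_0(-1.7) + 9×L_1(-1.7)
P(-1.7) = -0.066667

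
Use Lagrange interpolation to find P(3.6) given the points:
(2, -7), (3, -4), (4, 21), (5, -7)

Lagrange interpolation formula:
P(x) = Σ yᵢ × Lᵢ(x)
where Lᵢ(x) = Π_{j≠i} (x - xⱼ)/(xᵢ - xⱼ)

L_0(3.6) = (3.6 - 3)/(2 - 3) × (3.6 - 4)/(2 - 4) × (3.6 - 5)/(2 - 5) = -0.056000
L_1(3.6) = (3.6 - 2)/(3 - 2) × (3.6 - 4)/(3 - 4) × (3.6 - 5)/(3 - 5) = 0.448000
L_2(3.6) = (3.6 - 2)/(4 - 2) × (3.6 - 3)/(4 - 3) × (3.6 - 5)/(4 - 5) = 0.672000
L_3(3.6) = (3.6 - 2)/(5 - 2) × (3.6 - 3)/(5 - 3) × (3.6 - 4)/(5 - 4) = -0.064000

P(3.6) = (-7)×L_0(3.6) + (-4)×L_1(3.6) + 21×L_2(3.6) + (-7)×L_3(3.6)
P(3.6) = 13.160000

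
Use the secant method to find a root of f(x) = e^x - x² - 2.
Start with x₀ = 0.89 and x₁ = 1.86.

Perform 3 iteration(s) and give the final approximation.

f(x) = e^x - x² - 2
x₀ = 0.89, x₁ = 1.86

Secant formula: x_{n+1} = x_n - f(x_n)(x_n - x_{n-1})/(f(x_n) - f(x_{n-1}))

Iteration 1:
  f(0.890000) = -0.356970
  f(1.860000) = 0.964137
  x_2 = 1.860000 - 0.964137×(1.860000 - 0.890000)/(0.964137 - (-0.356970))
       = 1.152099
Iteration 2:
  f(1.860000) = 0.964137
  f(1.152099) = -0.162503
  x_3 = 1.152099 - (-0.162503)×(1.152099 - 1.860000)/(-0.162503 - 0.964137)
       = 1.254205
Iteration 3:
  f(1.152099) = -0.162503
  f(1.254205) = -0.067980
  x_4 = 1.254205 - (-0.067980)×(1.254205 - 1.152099)/(-0.067980 - (-0.162503))
       = 1.327637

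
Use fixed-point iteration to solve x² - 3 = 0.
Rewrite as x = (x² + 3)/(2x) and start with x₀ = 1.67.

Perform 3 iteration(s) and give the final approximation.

Equation: x² - 3 = 0
Fixed-point form: x = (x² + 3)/(2x)
x₀ = 1.67

x_1 = g(1.670000) = 1.733204
x_2 = g(1.733204) = 1.732051
x_3 = g(1.732051) = 1.732051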